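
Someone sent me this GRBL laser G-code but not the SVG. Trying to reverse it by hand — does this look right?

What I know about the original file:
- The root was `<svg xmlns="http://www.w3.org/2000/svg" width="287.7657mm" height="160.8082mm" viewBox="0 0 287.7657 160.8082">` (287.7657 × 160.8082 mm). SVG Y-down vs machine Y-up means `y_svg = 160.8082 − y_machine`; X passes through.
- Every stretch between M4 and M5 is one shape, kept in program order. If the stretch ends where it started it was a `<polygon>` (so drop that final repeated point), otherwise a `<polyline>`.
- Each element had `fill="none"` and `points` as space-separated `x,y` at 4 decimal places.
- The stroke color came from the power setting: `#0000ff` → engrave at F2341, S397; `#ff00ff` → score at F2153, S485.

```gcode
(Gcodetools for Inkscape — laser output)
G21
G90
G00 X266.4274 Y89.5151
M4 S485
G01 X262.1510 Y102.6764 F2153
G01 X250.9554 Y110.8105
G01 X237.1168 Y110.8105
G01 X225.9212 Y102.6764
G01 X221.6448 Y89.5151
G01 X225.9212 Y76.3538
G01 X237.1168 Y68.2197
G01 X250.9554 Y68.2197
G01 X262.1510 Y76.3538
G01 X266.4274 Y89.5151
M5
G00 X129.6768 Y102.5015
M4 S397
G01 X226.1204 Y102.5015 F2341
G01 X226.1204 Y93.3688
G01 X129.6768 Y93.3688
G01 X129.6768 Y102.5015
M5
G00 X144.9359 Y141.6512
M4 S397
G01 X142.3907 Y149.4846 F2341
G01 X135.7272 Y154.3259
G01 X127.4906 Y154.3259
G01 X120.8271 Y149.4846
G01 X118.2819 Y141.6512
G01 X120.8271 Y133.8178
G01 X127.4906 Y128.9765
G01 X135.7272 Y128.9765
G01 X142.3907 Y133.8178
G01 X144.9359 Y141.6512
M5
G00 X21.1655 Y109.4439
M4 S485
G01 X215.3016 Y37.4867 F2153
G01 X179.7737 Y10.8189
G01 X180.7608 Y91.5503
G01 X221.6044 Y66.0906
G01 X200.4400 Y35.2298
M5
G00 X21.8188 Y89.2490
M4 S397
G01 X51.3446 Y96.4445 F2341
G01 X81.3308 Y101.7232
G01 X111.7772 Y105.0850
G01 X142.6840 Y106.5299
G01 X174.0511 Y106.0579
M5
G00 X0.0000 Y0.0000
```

Each laser-on run becomes one SVG element. Flip Y back into SVG space with y_svg = 160.8082 − y_machine.

Run 1: power S485 maps to stroke `#ff00ff` (score). The run returns to its start, so emit a `<polygon>` with points (Y-flipped): 266.4274,71.2931 262.1510,58.1318 250.9554,49.9977 237.1168,49.9977 225.9212,58.1318 221.6448,71.2931 225.9212,84.4544 237.1168,92.5885 250.9554,92.5885 262.1510,84.4544.

Run 2: the run's S397 means `#0000ff` (engrave). The run returns to its start, so emit a `<polygon>` with points (Y-flipped): 129.6768,58.3067 226.1204,58.3067 226.1204,67.4394 129.6768,67.4394.

Run 3: power S397 maps to stroke `#0000ff` (engrave). The run returns to its start, so emit a `<polygon>` with points (Y-flipped): 144.9359,19.1570 142.3907,11.3236 135.7272,6.4823 127.4906,6.4823 120.8271,11.3236 118.2819,19.1570 120.8271,26.9904 127.4906,31.8317 135.7272,31.8317 142.3907,26.9904.

Run 4: the run's S485 means `#ff00ff` (score). The run is open, so emit a `<polyline>` with points (Y-flipped): 21.1655,51.3643 215.3016,123.3215 179.7737,149.9893 180.7608,69.2579 221.6044,94.7176 200.4400,125.5784.

Run 5: power S397 maps to stroke `#0000ff` (engrave). The run is open, so emit a `<polyline>` with points (Y-flipped): 21.8188,71.5592 51.3446,64.3637 81.3308,59.0850 111.7772,55.7232 142.6840,54.2783 174.0511,54.7503.

<svg xmlns="http://www.w3.org/2000/svg" width="287.7657mm" height="160.8082mm" viewBox="0 0 287.7657 160.8082">
  <polygon points="266.4274,71.2931 262.1510,58.1318 250.9554,49.9977 237.1168,49.9977 225.9212,58.1318 221.6448,71.2931 225.9212,84.4544 237.1168,92.5885 250.9554,92.5885 262.1510,84.4544" fill="none" stroke="#ff00ff"/>
  <polygon points="129.6768,58.3067 226.1204,58.3067 226.1204,67.4394 129.6768,67.4394" fill="none" stroke="#0000ff"/>
  <polygon points="144.9359,19.1570 142.3907,11.3236 135.7272,6.4823 127.4906,6.4823 120.8271,11.3236 118.2819,19.1570 120.8271,26.9904 127.4906,31.8317 135.7272,31.8317 142.3907,26.9904" fill="none" stroke="#0000ff"/>
  <polyline points="21.1655,51.3643 215.3016,123.3215 179.7737,149.9893 180.7608,69.2579 221.6044,94.7176 200.4400,125.5784" fill="none" stroke="#ff00ff"/>
  <polyline points="21.8188,71.5592 51.3446,64.3637 81.3308,59.0850 111.7772,55.7232 142.6840,54.2783 174.0511,54.7503" fill="none" stroke="#0000ff"/>
</svg>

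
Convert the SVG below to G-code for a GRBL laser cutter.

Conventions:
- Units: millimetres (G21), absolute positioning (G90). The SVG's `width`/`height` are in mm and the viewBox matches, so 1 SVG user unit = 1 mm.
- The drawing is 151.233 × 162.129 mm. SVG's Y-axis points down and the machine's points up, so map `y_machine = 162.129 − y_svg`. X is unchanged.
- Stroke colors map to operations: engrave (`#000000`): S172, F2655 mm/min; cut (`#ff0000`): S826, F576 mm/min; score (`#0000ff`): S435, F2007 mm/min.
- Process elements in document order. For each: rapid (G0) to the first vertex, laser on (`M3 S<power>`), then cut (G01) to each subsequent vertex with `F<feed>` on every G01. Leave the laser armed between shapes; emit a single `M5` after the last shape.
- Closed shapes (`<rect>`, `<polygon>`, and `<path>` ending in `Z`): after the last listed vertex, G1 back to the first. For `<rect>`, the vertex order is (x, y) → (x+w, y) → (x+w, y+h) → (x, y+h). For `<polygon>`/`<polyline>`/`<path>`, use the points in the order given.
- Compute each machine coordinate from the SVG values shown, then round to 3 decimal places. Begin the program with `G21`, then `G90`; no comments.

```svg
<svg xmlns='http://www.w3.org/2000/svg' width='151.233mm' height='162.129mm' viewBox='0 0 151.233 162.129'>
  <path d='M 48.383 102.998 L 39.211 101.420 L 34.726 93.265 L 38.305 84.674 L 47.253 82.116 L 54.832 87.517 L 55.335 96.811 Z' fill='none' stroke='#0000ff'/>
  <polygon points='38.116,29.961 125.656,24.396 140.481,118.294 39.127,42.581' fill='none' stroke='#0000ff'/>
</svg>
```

1 u = 1 mm; y_m = 162.129 − y.

[1] `<path>` regular polygon, #0000ff→score S435 F2007: (48.383,59.131) → (39.211,60.709) → (34.726,68.864) → (38.305,77.455) → (47.253,80.013) → (54.832,74.612) → (55.335,65.318) → (48.383,59.131) (closed)

[2] `<polygon>` closed polygon, #0000ff→score S435 F2007: (38.116,132.168) → (125.656,137.733) → (140.481,43.835) → (39.127,119.548) → (38.116,132.168) (closed)

G21
G90
G0 X48.383 Y59.131
M3 S435
G01 X39.211 Y60.709 F2007
G01 X34.726 Y68.864 F2007
G01 X38.305 Y77.455 F2007
G01 X47.253 Y80.013 F2007
G01 X54.832 Y74.612 F2007
G01 X55.335 Y65.318 F2007
G01 X48.383 Y59.131 F2007
G0 X38.116 Y132.168
M3 S435
G01 X125.656 Y137.733 F2007
G01 X140.481 Y43.835 F2007
G01 X39.127 Y119.548 F2007
G01 X38.116 Y132.168 F2007
M5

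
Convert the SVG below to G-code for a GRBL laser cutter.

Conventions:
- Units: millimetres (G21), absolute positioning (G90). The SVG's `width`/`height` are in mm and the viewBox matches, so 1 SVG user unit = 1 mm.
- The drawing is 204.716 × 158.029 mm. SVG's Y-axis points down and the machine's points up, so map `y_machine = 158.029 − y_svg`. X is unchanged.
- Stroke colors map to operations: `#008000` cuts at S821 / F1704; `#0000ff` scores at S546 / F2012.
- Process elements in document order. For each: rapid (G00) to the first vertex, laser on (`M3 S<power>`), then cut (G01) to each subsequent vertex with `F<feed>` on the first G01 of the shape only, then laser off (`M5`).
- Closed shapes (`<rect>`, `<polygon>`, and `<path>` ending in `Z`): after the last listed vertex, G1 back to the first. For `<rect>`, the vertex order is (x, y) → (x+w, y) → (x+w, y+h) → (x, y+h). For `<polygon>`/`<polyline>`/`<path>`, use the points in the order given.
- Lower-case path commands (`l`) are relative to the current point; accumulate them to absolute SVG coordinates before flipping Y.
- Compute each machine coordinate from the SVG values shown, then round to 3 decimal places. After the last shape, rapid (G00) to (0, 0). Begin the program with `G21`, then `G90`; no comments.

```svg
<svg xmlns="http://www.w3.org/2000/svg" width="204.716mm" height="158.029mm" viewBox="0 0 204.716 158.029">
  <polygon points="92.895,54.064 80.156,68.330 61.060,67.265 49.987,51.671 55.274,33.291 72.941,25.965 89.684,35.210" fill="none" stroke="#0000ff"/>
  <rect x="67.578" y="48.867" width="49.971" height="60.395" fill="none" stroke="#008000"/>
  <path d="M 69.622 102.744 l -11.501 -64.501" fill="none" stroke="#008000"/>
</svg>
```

G21
G90
G00 X92.895 Y103.965
M3 S546
G01 X80.156 Y89.699 F2012
G01 X61.060 Y90.764
G01 X49.987 Y106.358
G01 X55.274 Y124.738
G01 X72.941 Y132.064
G01 X89.684 Y122.819
G01 X92.895 Y103.965
M5
G00 X67.578 Y109.162
M3 S821
G01 X117.549 Y109.162 F1704
G01 X117.549 Y48.767
G01 X67.578 Y48.767
G01 X67.578 Y109.162
M5
G00 X69.622 Y55.285
M3 S821
G01 X58.121 Y119.786 F1704
M5
G00 X0.000 Y0.000

Since the viewBox matches the mm dimensions, user units are millimetres directly. The only transform is the Y-flip y_m = 158.029 − y_svg.

Shape 1 is a regular polygon drawn with `<polygon>`. Its stroke #0000ff means score at S546, F2012. After flipping Y the toolpath is (92.895,103.965) → (80.156,89.699) → (61.060,90.764) → (49.987,106.358) → (55.274,124.738) → (72.941,132.064) → (89.684,122.819) → (92.895,103.965), returning to the start.

Shape 2 is a rectangle drawn with `<rect>`. Its stroke #008000 means cut at S821, F1704. After flipping Y the toolpath is (67.578,109.162) → (117.549,109.162) → (117.549,48.767) → (67.578,48.767) → (67.578,109.162), returning to the start.

Shape 3 is a line segment drawn with `<path>`. Its stroke #008000 means cut at S821, F1704. After flipping Y the toolpath is (69.622,55.285) → (58.121,119.786).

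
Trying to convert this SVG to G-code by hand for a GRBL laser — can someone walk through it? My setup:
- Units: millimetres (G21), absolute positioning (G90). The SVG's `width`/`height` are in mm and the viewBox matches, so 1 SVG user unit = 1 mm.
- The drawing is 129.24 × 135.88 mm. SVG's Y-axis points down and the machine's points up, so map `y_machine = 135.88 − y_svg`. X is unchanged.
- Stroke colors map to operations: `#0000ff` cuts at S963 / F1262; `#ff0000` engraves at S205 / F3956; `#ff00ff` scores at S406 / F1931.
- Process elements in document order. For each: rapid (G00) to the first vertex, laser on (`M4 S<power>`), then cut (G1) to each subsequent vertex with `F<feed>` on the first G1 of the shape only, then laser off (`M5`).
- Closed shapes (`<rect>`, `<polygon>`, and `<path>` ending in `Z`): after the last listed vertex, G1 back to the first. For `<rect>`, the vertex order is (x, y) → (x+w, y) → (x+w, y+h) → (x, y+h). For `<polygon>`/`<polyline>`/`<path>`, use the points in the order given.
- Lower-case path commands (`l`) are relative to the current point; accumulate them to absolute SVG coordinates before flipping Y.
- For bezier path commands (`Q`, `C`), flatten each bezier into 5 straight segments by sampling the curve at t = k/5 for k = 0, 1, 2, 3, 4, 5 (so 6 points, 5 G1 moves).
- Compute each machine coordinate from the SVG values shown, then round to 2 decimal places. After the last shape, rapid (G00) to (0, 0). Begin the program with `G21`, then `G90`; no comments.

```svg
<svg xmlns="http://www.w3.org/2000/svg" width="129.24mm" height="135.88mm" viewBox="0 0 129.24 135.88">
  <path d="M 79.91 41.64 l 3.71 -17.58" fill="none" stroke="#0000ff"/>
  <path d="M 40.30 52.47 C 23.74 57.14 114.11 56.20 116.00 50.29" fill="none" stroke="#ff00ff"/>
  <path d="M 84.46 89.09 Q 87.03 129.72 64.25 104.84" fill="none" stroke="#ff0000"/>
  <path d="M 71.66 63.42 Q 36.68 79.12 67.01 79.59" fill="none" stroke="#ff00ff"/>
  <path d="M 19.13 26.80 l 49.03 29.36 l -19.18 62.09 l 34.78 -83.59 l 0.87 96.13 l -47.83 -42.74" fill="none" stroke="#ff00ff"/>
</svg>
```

viewBox `0 0 129.24 135.88` with mm width/height → 1 unit = 1 mm. Flip: y_m = 135.88 − y_svg.

**Shape 1** — `<path>` line segment, stroke `#0000ff` → cut (S963, F1262). Machine vertices: (79.91,94.24) → (83.62,111.82). Open path.

**Shape 2** — `<path>` cubic bezier, stroke `#ff00ff` → score (S406, F1931). Control points (SVG): P0=(40.30,52.47), P1=(23.74,57.14), P2=(114.11,56.20), P3=(116.00,50.29); sampled at t=k/5. Machine vertices: (40.30,83.41) → (41.63,81.28) → (59.25,80.46) → (83.77,80.92) → (105.81,82.65) → (116.00,85.59). Open path.

**Shape 3** — `<path>` quadratic bezier, stroke `#ff0000` → engrave (S205, F3956). Control points (SVG): P0=(84.46,89.09), P1=(87.03,129.72), P2=(64.25,104.84); sampled at t=k/5. Machine vertices: (84.46,46.79) → (84.47,33.16) → (82.46,24.77) → (78.42,21.62) → (72.35,23.71) → (64.25,31.04). Open path.

**Shape 4** — `<path>` quadratic bezier, stroke `#ff00ff` → score (S406, F1931). Control points (SVG): P0=(71.66,63.42), P1=(36.68,79.12), P2=(67.01,79.59); sampled at t=k/5. Machine vertices: (71.66,72.46) → (60.28,66.79) → (54.13,62.34) → (53.20,59.10) → (57.49,57.09) → (67.01,56.29). Open path.

**Shape 5** — `<path>` open polyline, stroke `#ff00ff` → score (S406, F1931). Machine vertices: (19.13,109.08) → (68.16,79.72) → (48.98,17.63) → (83.76,101.22) → (84.63,5.09) → (36.80,47.83). Open path.

G21
G90
G00 X79.91 Y94.24
M4 S963
G1 X83.62 Y111.82 F1262
M5
G00 X40.30 Y83.41
M4 S406
G1 X41.63 Y81.28 F1931
G1 X59.25 Y80.46
G1 X83.77 Y80.92
G1 X105.81 Y82.65
G1 X116.00 Y85.59
M5
G00 X84.46 Y46.79
M4 S205
G1 X84.47 Y33.16 F3956
G1 X82.46 Y24.77
G1 X78.42 Y21.62
G1 X72.35 Y23.71
G1 X64.25 Y31.04
M5
G00 X71.66 Y72.46
M4 S406
G1 X60.28 Y66.79 F1931
G1 X54.13 Y62.34
G1 X53.20 Y59.10
G1 X57.49 Y57.09
G1 X67.01 Y56.29
M5
G00 X19.13 Y109.08
M4 S406
G1 X68.16 Y79.72 F1931
G1 X48.98 Y17.63
G1 X83.76 Y101.22
G1 X84.63 Y5.09
G1 X36.80 Y47.83
M5
G00 X0.00 Y0.00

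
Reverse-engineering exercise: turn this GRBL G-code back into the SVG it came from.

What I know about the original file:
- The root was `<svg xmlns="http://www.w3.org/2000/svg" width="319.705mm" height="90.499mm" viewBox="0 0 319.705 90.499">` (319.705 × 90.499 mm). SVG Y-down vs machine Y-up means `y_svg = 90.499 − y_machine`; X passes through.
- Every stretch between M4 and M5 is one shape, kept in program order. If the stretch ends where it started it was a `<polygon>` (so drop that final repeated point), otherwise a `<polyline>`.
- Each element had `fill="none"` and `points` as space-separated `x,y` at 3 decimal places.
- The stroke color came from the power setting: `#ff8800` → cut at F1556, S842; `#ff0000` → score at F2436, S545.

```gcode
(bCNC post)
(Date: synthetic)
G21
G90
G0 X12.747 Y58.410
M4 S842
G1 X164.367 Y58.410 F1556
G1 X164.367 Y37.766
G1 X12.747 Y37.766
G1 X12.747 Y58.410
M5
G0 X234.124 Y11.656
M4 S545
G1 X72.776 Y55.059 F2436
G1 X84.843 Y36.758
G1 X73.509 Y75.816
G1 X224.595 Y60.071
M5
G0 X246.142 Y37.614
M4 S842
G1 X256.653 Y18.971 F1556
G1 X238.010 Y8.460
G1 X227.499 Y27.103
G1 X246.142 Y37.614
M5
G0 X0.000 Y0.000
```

<svg xmlns="http://www.w3.org/2000/svg" width="319.705mm" height="90.499mm" viewBox="0 0 319.705 90.499">
  <polygon points="12.747,32.089 164.367,32.089 164.367,52.733 12.747,52.733" fill="none" stroke="#ff8800"/>
  <polyline points="234.124,78.843 72.776,35.440 84.843,53.741 73.509,14.683 224.595,30.428" fill="none" stroke="#ff0000"/>
  <polygon points="246.142,52.885 256.653,71.528 238.010,82.039 227.499,63.396" fill="none" stroke="#ff8800"/>
</svg>

y_svg = 90.499 − y_m.

[1] S842→`#ff8800` (cut); closed run; points: 12.747,32.089 164.367,32.089 164.367,52.733 12.747,52.733

[2] S545→`#ff0000` (score); open run; points: 234.124,78.843 72.776,35.440 84.843,53.741 73.509,14.683 224.595,30.428

[3] S842→`#ff8800` (cut); closed run; points: 246.142,52.885 256.653,71.528 238.010,82.039 227.499,63.396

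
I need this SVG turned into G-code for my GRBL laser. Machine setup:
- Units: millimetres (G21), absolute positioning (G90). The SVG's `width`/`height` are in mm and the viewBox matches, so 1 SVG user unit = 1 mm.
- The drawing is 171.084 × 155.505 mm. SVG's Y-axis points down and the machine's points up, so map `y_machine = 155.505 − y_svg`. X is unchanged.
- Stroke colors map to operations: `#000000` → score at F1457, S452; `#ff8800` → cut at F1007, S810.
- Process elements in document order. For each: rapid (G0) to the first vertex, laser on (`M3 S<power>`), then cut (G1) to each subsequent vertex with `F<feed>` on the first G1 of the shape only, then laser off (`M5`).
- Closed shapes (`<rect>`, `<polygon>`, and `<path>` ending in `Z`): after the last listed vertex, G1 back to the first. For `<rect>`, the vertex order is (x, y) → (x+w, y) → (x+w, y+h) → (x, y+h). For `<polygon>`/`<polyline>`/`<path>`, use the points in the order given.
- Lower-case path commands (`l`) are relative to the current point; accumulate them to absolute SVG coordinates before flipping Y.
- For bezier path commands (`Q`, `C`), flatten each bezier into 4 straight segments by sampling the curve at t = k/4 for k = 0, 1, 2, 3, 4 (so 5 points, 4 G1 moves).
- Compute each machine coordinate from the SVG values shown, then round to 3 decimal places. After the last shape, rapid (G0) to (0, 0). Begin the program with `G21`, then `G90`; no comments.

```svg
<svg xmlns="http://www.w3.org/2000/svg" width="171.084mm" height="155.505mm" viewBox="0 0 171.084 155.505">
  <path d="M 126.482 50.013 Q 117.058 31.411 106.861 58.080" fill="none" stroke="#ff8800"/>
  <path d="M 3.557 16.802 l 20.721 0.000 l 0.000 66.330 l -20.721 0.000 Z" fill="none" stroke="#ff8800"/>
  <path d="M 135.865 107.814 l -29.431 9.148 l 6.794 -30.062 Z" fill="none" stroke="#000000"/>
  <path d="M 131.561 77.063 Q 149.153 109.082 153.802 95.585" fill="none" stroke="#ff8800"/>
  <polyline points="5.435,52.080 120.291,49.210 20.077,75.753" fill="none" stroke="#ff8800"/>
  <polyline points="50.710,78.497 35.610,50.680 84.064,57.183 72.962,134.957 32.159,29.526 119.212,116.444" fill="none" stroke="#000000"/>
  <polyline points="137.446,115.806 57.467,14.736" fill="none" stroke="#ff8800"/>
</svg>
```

G21
G90
G0 X126.482 Y105.492
M3 S810
G1 X121.722 Y111.964 F1007
G1 X116.865 Y112.776
G1 X111.911 Y107.930
G1 X106.861 Y97.425
M5
G0 X3.557 Y138.703
M3 S810
G1 X24.278 Y138.703 F1007
G1 X24.278 Y72.373
G1 X3.557 Y72.373
G1 X3.557 Y138.703
M5
G0 X135.865 Y47.691
M3 S452
G1 X106.434 Y38.543 F1457
G1 X113.228 Y68.605
G1 X135.865 Y47.691
M5
G0 X131.561 Y78.442
M3 S810
G1 X139.548 Y65.277 F1007
G1 X145.917 Y57.802
G1 X150.669 Y56.016
G1 X153.802 Y59.920
M5
G0 X5.435 Y103.425
M3 S810
G1 X120.291 Y106.295 F1007
G1 X20.077 Y79.752
M5
G0 X50.710 Y77.008
M3 S452
G1 X35.610 Y104.825 F1457
G1 X84.064 Y98.322
G1 X72.962 Y20.548
G1 X32.159 Y125.979
G1 X119.212 Y39.061
M5
G0 X137.446 Y39.699
M3 S810
G1 X57.467 Y140.769 F1007
M5
G0 X0.000 Y0.000

viewBox `0 0 171.084 155.505` with mm width/height → 1 unit = 1 mm. Flip: y_m = 155.505 − y_svg.

**Shape 1** — `<path>` quadratic bezier, stroke `#ff8800` → cut (S810, F1007). Control points (SVG): P0=(126.482,50.013), P1=(117.058,31.411), P2=(106.861,58.080); sampled at t=k/4. Machine vertices: (126.482,105.492) → (121.722,111.964) → (116.865,112.776) → (111.911,107.930) → (106.861,97.425). Open path.

**Shape 2** — `<path>` rectangle, stroke `#ff8800` → cut (S810, F1007). Machine vertices: (3.557,138.703) → (24.278,138.703) → (24.278,72.373) → (3.557,72.373) → (3.557,138.703). Closed: final G1 returns to the first vertex.

**Shape 3** — `<path>` regular polygon, stroke `#000000` → score (S452, F1457). Machine vertices: (135.865,47.691) → (106.434,38.543) → (113.228,68.605) → (135.865,47.691). Closed: final G1 returns to the first vertex.

**Shape 4** — `<path>` quadratic bezier, stroke `#ff8800` → cut (S810, F1007). Control points (SVG): P0=(131.561,77.063), P1=(149.153,109.082), P2=(153.802,95.585); sampled at t=k/4. Machine vertices: (131.561,78.442) → (139.548,65.277) → (145.917,57.802) → (150.669,56.016) → (153.802,59.920). Open path.

**Shape 5** — `<polyline>` open polyline, stroke `#ff8800` → cut (S810, F1007). Machine vertices: (5.435,103.425) → (120.291,106.295) → (20.077,79.752). Open path.

**Shape 6** — `<polyline>` open polyline, stroke `#000000` → score (S452, F1457). Machine vertices: (50.710,77.008) → (35.610,104.825) → (84.064,98.322) → (72.962,20.548) → (32.159,125.979) → (119.212,39.061). Open path.

**Shape 7** — `<polyline>` line segment, stroke `#ff8800` → cut (S810, F1007). Machine vertices: (137.446,39.699) → (57.467,140.769). Open path.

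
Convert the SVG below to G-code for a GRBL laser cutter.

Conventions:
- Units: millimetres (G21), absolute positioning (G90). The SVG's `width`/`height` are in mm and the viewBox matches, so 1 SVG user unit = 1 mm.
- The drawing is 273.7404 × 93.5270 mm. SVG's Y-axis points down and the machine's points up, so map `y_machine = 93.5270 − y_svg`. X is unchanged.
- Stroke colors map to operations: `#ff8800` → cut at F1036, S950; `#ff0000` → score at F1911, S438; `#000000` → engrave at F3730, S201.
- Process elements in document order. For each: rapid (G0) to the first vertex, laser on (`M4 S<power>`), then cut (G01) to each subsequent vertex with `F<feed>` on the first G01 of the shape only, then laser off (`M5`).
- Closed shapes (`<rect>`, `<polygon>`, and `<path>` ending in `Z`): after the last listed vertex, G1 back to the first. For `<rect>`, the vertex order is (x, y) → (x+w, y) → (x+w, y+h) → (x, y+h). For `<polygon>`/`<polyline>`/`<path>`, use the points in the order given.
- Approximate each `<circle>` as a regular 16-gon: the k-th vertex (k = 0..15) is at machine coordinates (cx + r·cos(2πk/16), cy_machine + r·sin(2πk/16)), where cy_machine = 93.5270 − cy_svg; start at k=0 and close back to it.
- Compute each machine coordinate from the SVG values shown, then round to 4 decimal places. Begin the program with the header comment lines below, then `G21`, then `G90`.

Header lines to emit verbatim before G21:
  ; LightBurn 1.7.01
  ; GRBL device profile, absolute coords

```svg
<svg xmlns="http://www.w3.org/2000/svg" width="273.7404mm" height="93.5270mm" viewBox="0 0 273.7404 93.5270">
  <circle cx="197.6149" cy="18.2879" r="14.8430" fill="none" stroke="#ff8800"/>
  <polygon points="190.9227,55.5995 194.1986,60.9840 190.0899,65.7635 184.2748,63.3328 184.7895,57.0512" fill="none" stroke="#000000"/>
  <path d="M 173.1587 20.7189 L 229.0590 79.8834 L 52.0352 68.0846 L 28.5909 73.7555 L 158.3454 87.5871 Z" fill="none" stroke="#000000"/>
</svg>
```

1 u = 1 mm; y_m = 93.5270 − y.

[1] `<circle>` circle, #ff8800→cut S950 F1036: (212.4579,75.2391) → (211.3280,80.9193) → (208.1105,85.7347) → (203.2951,88.9522) → (197.6149,90.0821) → (191.9347,88.9522) → (187.1193,85.7347) → (183.9018,80.9193) → (182.7719,75.2391) → (183.9018,69.5589) → (187.1193,64.7435) → (191.9347,61.5260) → (197.6149,60.3961) → (203.2951,61.5260) → (208.1105,64.7435) → (211.3280,69.5589) → (212.4579,75.2391) (closed)

[2] `<polygon>` regular polygon, #000000→engrave S201 F3730: (190.9227,37.9275) → (194.1986,32.5430) → (190.0899,27.7635) → (184.2748,30.1942) → (184.7895,36.4758) → (190.9227,37.9275) (closed)

[3] `<path>` closed polygon, #000000→engrave S201 F3730: (173.1587,72.8081) → (229.0590,13.6436) → (52.0352,25.4424) → (28.5909,19.7715) → (158.3454,5.9399) → (173.1587,72.8081) (closed)

; LightBurn 1.7.01
; GRBL device profile, absolute coords
G21
G90
G0 X212.4579 Y75.2391
M4 S950
G01 X211.3280 Y80.9193 F1036
G01 X208.1105 Y85.7347
G01 X203.2951 Y88.9522
G01 X197.6149 Y90.0821
G01 X191.9347 Y88.9522
G01 X187.1193 Y85.7347
G01 X183.9018 Y80.9193
G01 X182.7719 Y75.2391
G01 X183.9018 Y69.5589
G01 X187.1193 Y64.7435
G01 X191.9347 Y61.5260
G01 X197.6149 Y60.3961
G01 X203.2951 Y61.5260
G01 X208.1105 Y64.7435
G01 X211.3280 Y69.5589
G01 X212.4579 Y75.2391
M5
G0 X190.9227 Y37.9275
M4 S201
G01 X194.1986 Y32.5430 F3730
G01 X190.0899 Y27.7635
G01 X184.2748 Y30.1942
G01 X184.7895 Y36.4758
G01 X190.9227 Y37.9275
M5
G0 X173.1587 Y72.8081
M4 S201
G01 X229.0590 Y13.6436 F3730
G01 X52.0352 Y25.4424
G01 X28.5909 Y19.7715
G01 X158.3454 Y5.9399
G01 X173.1587 Y72.8081
M5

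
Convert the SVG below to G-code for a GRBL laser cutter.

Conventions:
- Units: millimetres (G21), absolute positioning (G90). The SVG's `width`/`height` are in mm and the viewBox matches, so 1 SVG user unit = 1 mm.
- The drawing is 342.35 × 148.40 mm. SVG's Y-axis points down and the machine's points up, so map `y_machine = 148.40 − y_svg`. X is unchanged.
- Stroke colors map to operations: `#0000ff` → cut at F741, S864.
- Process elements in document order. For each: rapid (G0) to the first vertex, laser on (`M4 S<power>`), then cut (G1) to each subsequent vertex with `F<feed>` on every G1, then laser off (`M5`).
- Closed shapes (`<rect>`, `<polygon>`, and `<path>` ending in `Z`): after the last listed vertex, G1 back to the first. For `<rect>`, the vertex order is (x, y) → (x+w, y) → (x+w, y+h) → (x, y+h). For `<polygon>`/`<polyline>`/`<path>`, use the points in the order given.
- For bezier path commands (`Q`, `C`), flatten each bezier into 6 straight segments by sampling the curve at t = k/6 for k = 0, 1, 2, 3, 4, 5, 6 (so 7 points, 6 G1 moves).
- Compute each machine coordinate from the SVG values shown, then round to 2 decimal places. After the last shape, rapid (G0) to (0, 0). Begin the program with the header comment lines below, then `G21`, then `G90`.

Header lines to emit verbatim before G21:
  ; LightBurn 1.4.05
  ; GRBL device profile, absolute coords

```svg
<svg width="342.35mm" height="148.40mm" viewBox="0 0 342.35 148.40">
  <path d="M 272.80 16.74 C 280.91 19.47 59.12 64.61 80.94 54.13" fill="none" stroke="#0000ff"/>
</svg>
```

; LightBurn 1.4.05
; GRBL device profile, absolute coords
G21
G90
G0 X272.80 Y131.66
M4 S864
G1 X259.89 Y127.21 F741
G1 X221.81 Y118.42 F741
G1 X171.73 Y108.01 F741
G1 X122.79 Y98.70 F741
G1 X88.14 Y93.21 F741
G1 X80.94 Y94.27 F741
M5
G0 X0.00 Y0.00

Since the viewBox matches the mm dimensions, user units are millimetres directly. The only transform is the Y-flip y_m = 148.40 − y_svg.

Shape 1 is a cubic bezier drawn with `<path>`. Its stroke #0000ff means cut at S864, F741. After flipping Y the toolpath is (272.80,131.66) → (259.89,127.21) → (221.81,118.42) → (171.73,108.01) → (122.79,98.70) → (88.14,93.21) → (80.94,94.27).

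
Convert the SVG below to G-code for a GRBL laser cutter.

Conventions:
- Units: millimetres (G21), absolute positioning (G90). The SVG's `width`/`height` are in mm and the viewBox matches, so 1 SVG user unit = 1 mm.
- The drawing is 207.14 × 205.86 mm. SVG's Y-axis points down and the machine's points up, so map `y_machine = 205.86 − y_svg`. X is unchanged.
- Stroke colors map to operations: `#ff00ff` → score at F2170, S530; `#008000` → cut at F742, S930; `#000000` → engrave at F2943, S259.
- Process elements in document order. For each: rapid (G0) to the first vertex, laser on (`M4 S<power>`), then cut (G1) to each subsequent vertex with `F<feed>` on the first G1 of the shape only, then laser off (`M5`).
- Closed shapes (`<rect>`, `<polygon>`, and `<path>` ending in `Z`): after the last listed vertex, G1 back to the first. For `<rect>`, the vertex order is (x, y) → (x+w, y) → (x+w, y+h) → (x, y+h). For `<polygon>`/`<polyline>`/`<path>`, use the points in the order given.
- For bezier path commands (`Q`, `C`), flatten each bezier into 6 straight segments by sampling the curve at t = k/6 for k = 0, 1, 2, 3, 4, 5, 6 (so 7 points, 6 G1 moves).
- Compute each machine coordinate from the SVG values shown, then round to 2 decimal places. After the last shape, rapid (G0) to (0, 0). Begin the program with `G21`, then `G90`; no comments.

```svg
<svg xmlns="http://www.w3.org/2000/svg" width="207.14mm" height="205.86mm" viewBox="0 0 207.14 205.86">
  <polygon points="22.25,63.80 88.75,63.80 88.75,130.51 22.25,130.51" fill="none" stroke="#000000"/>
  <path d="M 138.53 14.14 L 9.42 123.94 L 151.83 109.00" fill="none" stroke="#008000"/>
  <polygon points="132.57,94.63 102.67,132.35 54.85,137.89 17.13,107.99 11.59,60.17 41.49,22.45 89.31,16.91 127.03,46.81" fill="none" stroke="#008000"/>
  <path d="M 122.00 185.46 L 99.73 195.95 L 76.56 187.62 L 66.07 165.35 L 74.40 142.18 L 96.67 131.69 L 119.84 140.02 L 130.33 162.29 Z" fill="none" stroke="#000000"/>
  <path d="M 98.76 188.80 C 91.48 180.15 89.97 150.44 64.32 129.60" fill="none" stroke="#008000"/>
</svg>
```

viewBox `0 0 207.14 205.86` with mm width/height → 1 unit = 1 mm. Flip: y_m = 205.86 − y_svg.

**Shape 1** — `<polygon>` rectangle, stroke `#000000` → engrave (S259, F2943). Machine vertices: (22.25,142.06) → (88.75,142.06) → (88.75,75.35) → (22.25,75.35) → (22.25,142.06). Closed: final G1 returns to the first vertex.

**Shape 2** — `<path>` open polyline, stroke `#008000` → cut (S930, F742). Machine vertices: (138.53,191.72) → (9.42,81.92) → (151.83,96.86). Open path.

**Shape 3** — `<polygon>` regular polygon, stroke `#008000` → cut (S930, F742). Machine vertices: (132.57,111.23) → (102.67,73.51) → (54.85,67.97) → (17.13,97.87) → (11.59,145.69) → (41.49,183.41) → (89.31,188.95) → (127.03,159.05) → (132.57,111.23). Closed: final G1 returns to the first vertex.

**Shape 4** — `<path>` regular polygon, stroke `#000000` → engrave (S259, F2943). Machine vertices: (122.00,20.40) → (99.73,9.91) → (76.56,18.24) → (66.07,40.51) → (74.40,63.68) → (96.67,74.17) → (119.84,65.84) → (130.33,43.57) → (122.00,20.40). Closed: final G1 returns to the first vertex.

**Shape 5** — `<path>` cubic bezier, stroke `#008000` → cut (S930, F742). Control points (SVG): P0=(98.76,188.80), P1=(91.48,180.15), P2=(89.97,150.44), P3=(64.32,129.60); sampled at t=k/6. Machine vertices: (98.76,17.06) → (95.46,23.00) → (92.30,31.62) → (88.43,42.09) → (83.03,53.57) → (75.27,65.24) → (64.32,76.26). Open path.

G21
G90
G0 X22.25 Y142.06
M4 S259
G1 X88.75 Y142.06 F2943
G1 X88.75 Y75.35
G1 X22.25 Y75.35
G1 X22.25 Y142.06
M5
G0 X138.53 Y191.72
M4 S930
G1 X9.42 Y81.92 F742
G1 X151.83 Y96.86
M5
G0 X132.57 Y111.23
M4 S930
G1 X102.67 Y73.51 F742
G1 X54.85 Y67.97
G1 X17.13 Y97.87
G1 X11.59 Y145.69
G1 X41.49 Y183.41
G1 X89.31 Y188.95
G1 X127.03 Y159.05
G1 X132.57 Y111.23
M5
G0 X122.00 Y20.40
M4 S259
G1 X99.73 Y9.91 F2943
G1 X76.56 Y18.24
G1 X66.07 Y40.51
G1 X74.40 Y63.68
G1 X96.67 Y74.17
G1 X119.84 Y65.84
G1 X130.33 Y43.57
G1 X122.00 Y20.40
M5
G0 X98.76 Y17.06
M4 S930
G1 X95.46 Y23.00 F742
G1 X92.30 Y31.62
G1 X88.43 Y42.09
G1 X83.03 Y53.57
G1 X75.27 Y65.24
G1 X64.32 Y76.26
M5
G0 X0.00 Y0.00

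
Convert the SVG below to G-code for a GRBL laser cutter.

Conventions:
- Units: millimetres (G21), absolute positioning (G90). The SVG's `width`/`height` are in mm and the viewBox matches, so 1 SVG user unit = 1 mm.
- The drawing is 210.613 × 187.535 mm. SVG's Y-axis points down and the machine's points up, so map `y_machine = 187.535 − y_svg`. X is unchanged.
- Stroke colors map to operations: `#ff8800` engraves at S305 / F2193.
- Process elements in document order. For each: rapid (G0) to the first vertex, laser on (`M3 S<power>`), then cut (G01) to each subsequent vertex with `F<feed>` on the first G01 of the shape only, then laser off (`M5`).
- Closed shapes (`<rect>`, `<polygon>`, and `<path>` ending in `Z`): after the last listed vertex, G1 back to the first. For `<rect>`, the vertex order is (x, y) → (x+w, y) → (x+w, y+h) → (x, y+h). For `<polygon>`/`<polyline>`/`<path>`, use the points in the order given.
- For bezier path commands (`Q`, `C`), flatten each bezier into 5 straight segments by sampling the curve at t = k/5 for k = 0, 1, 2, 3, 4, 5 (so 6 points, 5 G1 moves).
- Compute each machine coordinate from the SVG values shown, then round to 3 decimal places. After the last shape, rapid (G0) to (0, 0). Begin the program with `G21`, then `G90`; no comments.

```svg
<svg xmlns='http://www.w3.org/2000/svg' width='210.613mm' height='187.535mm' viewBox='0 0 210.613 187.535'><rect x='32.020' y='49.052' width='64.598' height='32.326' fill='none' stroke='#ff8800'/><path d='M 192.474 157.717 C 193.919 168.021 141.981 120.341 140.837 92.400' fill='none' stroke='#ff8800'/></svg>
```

G21
G90
G0 X32.020 Y138.483
M3 S305
G01 X96.618 Y138.483 F2193
G01 X96.618 Y106.157
G01 X32.020 Y106.157
G01 X32.020 Y138.483
M5
G0 X192.474 Y29.818
M3 S305
G01 X187.768 Y29.972 F2193
G01 X175.251 Y40.311
G01 X159.924 Y57.105
G01 X146.785 Y76.624
G01 X140.837 Y95.135
M5
G0 X0.000 Y0.000

Since the viewBox matches the mm dimensions, user units are millimetres directly. The only transform is the Y-flip y_m = 187.535 − y_svg.

Shape 1 is a rectangle drawn with `<rect>`. Its stroke #ff8800 means engrave at S305, F2193. After flipping Y the toolpath is (32.020,138.483) → (96.618,138.483) → (96.618,106.157) → (32.020,106.157) → (32.020,138.483), returning to the start.

Shape 2 is a cubic bezier drawn with `<path>`. Its stroke #ff8800 means engrave at S305, F2193. After flipping Y the toolpath is (192.474,29.818) → (187.768,29.972) → (175.251,40.311) → (159.924,57.105) → (146.785,76.624) → (140.837,95.135).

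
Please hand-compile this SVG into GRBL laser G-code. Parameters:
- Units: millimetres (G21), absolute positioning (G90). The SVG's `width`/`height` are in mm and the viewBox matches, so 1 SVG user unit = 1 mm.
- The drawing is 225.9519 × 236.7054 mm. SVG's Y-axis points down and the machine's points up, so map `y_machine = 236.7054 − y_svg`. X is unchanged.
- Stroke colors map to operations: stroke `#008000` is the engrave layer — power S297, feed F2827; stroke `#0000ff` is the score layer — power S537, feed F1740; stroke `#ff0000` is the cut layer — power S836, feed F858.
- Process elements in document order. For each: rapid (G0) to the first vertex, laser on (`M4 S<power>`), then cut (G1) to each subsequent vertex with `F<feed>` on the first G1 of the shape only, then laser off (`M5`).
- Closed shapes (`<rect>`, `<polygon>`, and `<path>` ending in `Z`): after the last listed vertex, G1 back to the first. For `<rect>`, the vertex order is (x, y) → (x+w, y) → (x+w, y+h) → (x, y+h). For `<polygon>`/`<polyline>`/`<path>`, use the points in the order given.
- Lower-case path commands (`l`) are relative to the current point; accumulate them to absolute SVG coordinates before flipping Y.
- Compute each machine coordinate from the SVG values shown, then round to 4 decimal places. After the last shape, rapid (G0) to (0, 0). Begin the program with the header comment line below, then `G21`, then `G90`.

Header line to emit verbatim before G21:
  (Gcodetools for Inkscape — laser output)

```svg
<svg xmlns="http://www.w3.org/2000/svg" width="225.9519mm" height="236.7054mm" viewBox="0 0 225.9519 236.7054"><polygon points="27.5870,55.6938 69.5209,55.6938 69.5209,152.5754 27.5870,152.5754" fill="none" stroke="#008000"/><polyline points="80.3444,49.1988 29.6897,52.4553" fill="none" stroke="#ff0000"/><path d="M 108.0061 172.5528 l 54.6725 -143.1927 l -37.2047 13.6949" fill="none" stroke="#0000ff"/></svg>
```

(Gcodetools for Inkscape — laser output)
G21
G90
G0 X27.5870 Y181.0116
M4 S297
G1 X69.5209 Y181.0116 F2827
G1 X69.5209 Y84.1300
G1 X27.5870 Y84.1300
G1 X27.5870 Y181.0116
M5
G0 X80.3444 Y187.5066
M4 S836
G1 X29.6897 Y184.2501 F858
M5
G0 X108.0061 Y64.1526
M4 S537
G1 X162.6786 Y207.3453 F1740
G1 X125.4739 Y193.6504
M5
G0 X0.0000 Y0.0000

Since the viewBox matches the mm dimensions, user units are millimetres directly. The only transform is the Y-flip y_m = 236.7054 − y_svg.

Shape 1 is a rectangle drawn with `<polygon>`. Its stroke #008000 means engrave at S297, F2827. After flipping Y the toolpath is (27.5870,181.0116) → (69.5209,181.0116) → (69.5209,84.1300) → (27.5870,84.1300) → (27.5870,181.0116), returning to the start.

Shape 2 is a line segment drawn with `<polyline>`. Its stroke #ff0000 means cut at S836, F858. After flipping Y the toolpath is (80.3444,187.5066) → (29.6897,184.2501).

Shape 3 is a open polyline drawn with `<path>`. Its stroke #0000ff means score at S537, F1740. After flipping Y the toolpath is (108.0061,64.1526) → (162.6786,207.3453) → (125.4739,193.6504).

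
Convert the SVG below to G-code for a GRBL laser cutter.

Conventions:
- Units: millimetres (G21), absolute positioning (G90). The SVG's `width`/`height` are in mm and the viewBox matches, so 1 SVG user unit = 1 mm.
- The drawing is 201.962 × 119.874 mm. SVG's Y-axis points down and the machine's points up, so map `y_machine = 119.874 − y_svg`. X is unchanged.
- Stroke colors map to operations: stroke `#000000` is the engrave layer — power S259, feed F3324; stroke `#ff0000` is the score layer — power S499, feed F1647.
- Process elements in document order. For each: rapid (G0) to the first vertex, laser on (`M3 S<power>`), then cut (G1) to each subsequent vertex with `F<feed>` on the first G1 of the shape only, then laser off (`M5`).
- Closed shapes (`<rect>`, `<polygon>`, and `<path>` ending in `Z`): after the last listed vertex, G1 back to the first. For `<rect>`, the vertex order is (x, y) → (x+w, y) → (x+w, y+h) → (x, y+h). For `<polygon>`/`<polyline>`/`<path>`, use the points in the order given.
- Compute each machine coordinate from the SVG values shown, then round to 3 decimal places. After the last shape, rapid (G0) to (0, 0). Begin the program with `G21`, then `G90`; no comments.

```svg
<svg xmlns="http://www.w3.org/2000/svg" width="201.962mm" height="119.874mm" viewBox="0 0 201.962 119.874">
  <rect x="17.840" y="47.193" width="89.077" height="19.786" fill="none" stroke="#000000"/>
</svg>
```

G21
G90
G0 X17.840 Y72.681
M3 S259
G1 X106.917 Y72.681 F3324
G1 X106.917 Y52.895
G1 X17.840 Y52.895
G1 X17.840 Y72.681
M5
G0 X0.000 Y0.000

1 u = 1 mm; y_m = 119.874 − y.

[1] `<rect>` rectangle, #000000→engrave S259 F3324: (17.840,72.681) → (106.917,72.681) → (106.917,52.895) → (17.840,52.895) → (17.840,72.681) (closed)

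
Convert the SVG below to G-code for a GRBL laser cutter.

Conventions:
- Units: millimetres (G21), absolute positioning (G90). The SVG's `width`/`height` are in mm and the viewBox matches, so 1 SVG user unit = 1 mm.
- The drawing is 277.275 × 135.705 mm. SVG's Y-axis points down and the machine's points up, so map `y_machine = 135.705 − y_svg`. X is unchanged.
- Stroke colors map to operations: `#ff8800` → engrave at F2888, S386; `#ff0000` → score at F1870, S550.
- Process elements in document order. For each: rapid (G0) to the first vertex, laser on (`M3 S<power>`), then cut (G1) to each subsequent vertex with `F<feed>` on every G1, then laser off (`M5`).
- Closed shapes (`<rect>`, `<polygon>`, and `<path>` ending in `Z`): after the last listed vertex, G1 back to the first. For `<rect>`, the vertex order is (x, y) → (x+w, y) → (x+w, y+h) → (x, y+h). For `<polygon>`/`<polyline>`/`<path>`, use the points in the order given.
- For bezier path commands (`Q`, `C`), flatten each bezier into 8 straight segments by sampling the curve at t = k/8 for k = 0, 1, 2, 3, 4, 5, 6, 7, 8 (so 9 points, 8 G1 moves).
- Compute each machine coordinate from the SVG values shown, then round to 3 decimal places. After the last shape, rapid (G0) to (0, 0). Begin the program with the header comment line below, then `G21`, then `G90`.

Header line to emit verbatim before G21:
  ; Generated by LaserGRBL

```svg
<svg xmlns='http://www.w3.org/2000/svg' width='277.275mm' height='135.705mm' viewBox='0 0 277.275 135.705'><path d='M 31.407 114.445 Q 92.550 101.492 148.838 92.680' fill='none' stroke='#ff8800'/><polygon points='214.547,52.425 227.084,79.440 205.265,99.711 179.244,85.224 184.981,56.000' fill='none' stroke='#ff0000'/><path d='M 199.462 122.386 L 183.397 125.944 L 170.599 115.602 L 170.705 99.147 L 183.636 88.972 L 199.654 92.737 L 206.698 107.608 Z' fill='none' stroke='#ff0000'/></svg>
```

1 u = 1 mm; y_m = 135.705 − y.

[1] `<path>` quadratic bezier, #ff8800→engrave S386 F2888: (31.407,21.260) → (46.617,24.434) → (61.675,27.478) → (76.582,30.392) → (91.336,33.178) → (105.939,35.834) → (120.391,38.360) → (134.690,40.757) → (148.838,43.025)

[2] `<polygon>` regular polygon, #ff0000→score S550 F1870: (214.547,83.280) → (227.084,56.265) → (205.265,35.994) → (179.244,50.481) → (184.981,79.705) → (214.547,83.280) (closed)

[3] `<path>` regular polygon, #ff0000→score S550 F1870: (199.462,13.319) → (183.397,9.761) → (170.599,20.103) → (170.705,36.558) → (183.636,46.733) → (199.654,42.968) → (206.698,28.097) → (199.462,13.319) (closed)

; Generated by LaserGRBL
G21
G90
G0 X31.407 Y21.260
M3 S386
G1 X46.617 Y24.434 F2888
G1 X61.675 Y27.478 F2888
G1 X76.582 Y30.392 F2888
G1 X91.336 Y33.178 F2888
G1 X105.939 Y35.834 F2888
G1 X120.391 Y38.360 F2888
G1 X134.690 Y40.757 F2888
G1 X148.838 Y43.025 F2888
M5
G0 X214.547 Y83.280
M3 S550
G1 X227.084 Y56.265 F1870
G1 X205.265 Y35.994 F1870
G1 X179.244 Y50.481 F1870
G1 X184.981 Y79.705 F1870
G1 X214.547 Y83.280 F1870
M5
G0 X199.462 Y13.319
M3 S550
G1 X183.397 Y9.761 F1870
G1 X170.599 Y20.103 F1870
G1 X170.705 Y36.558 F1870
G1 X183.636 Y46.733 F1870
G1 X199.654 Y42.968 F1870
G1 X206.698 Y28.097 F1870
G1 X199.462 Y13.319 F1870
M5
G0 X0.000 Y0.000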